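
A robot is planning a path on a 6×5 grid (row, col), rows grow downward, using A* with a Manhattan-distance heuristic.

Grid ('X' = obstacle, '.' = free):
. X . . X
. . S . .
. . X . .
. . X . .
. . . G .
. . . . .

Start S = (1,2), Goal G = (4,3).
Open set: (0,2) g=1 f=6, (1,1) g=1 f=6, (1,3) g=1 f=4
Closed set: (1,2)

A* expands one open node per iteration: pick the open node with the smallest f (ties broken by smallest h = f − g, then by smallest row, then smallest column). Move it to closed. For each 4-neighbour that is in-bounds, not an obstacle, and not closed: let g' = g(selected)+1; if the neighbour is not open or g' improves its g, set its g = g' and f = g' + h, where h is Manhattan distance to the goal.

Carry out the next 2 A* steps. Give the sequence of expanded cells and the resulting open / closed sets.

order=[(1,3) → (2,3)]; open=[(0,2) g=1 f=6, (0,3) g=2 f=6, (1,1) g=1 f=6, (1,4) g=2 f=6, (2,4) g=3 f=6, (3,3) g=3 f=4]; closed=[(1,2), (1,3), (2,3)]

step 1: expand (1,3) (f=4, h=3) → closed; open now [(0,2) g=1 f=6, (0,3) g=2 f=6, (1,1) g=1 f=6, (1,4) g=2 f=6, (2,3) g=2 f=4]
step 2: expand (2,3) (f=4, h=2) → closed; open now [(0,2) g=1 f=6, (0,3) g=2 f=6, (1,1) g=1 f=6, (1,4) g=2 f=6, (2,4) g=3 f=6, (3,3) g=3 f=4]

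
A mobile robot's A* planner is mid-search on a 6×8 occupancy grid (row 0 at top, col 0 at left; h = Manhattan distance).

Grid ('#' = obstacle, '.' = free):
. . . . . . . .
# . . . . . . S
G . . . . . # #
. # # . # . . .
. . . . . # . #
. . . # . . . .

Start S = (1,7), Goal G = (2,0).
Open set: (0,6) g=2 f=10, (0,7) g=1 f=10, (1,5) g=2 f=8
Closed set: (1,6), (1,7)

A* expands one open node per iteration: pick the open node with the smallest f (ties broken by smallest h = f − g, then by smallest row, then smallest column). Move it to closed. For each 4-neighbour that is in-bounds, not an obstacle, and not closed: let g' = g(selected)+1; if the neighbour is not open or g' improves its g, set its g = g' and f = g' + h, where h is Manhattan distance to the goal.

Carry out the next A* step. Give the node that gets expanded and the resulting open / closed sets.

step 1: expand (1,5) (f=8, h=6) → closed; open now [(0,5) g=3 f=10, (0,6) g=2 f=10, (0,7) g=1 f=10, (1,4) g=3 f=8, (2,5) g=3 f=8]

expanded=(1,5); open=[(0,5) g=3 f=10, (0,6) g=2 f=10, (0,7) g=1 f=10, (1,4) g=3 f=8, (2,5) g=3 f=8]; closed=[(1,5), (1,6), (1,7)]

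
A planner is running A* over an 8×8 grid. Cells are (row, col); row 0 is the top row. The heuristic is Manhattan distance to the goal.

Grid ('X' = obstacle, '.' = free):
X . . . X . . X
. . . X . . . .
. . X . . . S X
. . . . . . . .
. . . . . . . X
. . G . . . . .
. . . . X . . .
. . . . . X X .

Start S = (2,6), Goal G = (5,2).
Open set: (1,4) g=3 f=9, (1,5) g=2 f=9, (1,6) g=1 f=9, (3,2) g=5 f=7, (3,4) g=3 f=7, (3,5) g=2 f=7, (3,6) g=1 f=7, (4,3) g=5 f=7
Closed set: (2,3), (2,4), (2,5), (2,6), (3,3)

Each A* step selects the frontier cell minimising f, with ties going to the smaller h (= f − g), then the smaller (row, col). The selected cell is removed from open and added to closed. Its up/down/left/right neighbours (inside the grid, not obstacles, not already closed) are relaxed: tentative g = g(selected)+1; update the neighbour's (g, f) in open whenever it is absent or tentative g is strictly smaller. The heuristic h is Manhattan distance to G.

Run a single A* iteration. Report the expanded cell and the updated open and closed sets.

expanded=(3,2); open=[(1,4) g=3 f=9, (1,5) g=2 f=9, (1,6) g=1 f=9, (3,1) g=6 f=9, (3,4) g=3 f=7, (3,5) g=2 f=7, (3,6) g=1 f=7, (4,2) g=6 f=7, (4,3) g=5 f=7]; closed=[(2,3), (2,4), (2,5), (2,6), (3,2), (3,3)]

step 1: expand (3,2) (f=7, h=2) → closed; open now [(1,4) g=3 f=9, (1,5) g=2 f=9, (1,6) g=1 f=9, (3,1) g=6 f=9, (3,4) g=3 f=7, (3,5) g=2 f=7, (3,6) g=1 f=7, (4,2) g=6 f=7, (4,3) g=5 f=7]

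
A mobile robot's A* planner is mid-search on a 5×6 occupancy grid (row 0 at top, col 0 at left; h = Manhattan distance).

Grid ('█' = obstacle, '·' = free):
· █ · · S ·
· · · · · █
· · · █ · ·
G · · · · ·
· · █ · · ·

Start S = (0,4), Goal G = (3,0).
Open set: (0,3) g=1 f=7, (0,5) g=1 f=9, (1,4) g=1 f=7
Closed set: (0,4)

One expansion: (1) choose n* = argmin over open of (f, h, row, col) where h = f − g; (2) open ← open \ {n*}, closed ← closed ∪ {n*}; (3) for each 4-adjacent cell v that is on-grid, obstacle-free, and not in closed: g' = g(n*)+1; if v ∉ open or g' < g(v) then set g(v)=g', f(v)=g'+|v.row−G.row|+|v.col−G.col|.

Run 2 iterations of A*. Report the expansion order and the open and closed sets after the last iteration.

step 1: expand (0,3) (f=7, h=6) → closed; open now [(0,2) g=2 f=7, (0,5) g=1 f=9, (1,3) g=2 f=7, (1,4) g=1 f=7]
step 2: expand (0,2) (f=7, h=5) → closed; open now [(0,5) g=1 f=9, (1,2) g=3 f=7, (1,3) g=2 f=7, (1,4) g=1 f=7]

order=[(0,3) → (0,2)]; open=[(0,5) g=1 f=9, (1,2) g=3 f=7, (1,3) g=2 f=7, (1,4) g=1 f=7]; closed=[(0,2), (0,3), (0,4)]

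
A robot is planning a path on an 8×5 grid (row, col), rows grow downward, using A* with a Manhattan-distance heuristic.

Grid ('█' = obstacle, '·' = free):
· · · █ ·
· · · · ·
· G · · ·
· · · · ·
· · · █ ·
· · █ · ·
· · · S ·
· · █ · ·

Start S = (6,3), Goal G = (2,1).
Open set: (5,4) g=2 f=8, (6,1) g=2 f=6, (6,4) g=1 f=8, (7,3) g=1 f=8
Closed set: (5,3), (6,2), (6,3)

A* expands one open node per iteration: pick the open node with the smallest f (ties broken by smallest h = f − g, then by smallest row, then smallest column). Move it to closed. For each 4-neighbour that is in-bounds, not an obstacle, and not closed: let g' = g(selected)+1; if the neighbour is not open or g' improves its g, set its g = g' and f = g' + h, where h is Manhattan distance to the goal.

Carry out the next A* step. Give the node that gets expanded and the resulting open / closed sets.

expanded=(6,1); open=[(5,1) g=3 f=6, (5,4) g=2 f=8, (6,0) g=3 f=8, (6,4) g=1 f=8, (7,1) g=3 f=8, (7,3) g=1 f=8]; closed=[(5,3), (6,1), (6,2), (6,3)]

step 1: expand (6,1) (f=6, h=4) → closed; open now [(5,1) g=3 f=6, (5,4) g=2 f=8, (6,0) g=3 f=8, (6,4) g=1 f=8, (7,1) g=3 f=8, (7,3) g=1 f=8]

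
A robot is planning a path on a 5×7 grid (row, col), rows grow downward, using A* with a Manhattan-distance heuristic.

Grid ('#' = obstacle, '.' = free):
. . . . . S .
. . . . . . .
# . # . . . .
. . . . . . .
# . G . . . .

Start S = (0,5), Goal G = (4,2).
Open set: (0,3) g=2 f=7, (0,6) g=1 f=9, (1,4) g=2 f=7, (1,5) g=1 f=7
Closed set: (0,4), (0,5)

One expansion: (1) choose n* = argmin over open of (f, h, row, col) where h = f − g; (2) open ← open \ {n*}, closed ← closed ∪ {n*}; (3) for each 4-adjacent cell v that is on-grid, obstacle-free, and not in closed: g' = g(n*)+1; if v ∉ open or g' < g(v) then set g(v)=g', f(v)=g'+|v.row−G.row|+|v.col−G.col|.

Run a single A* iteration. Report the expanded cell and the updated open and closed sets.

step 1: expand (0,3) (f=7, h=5) → closed; open now [(0,2) g=3 f=7, (0,6) g=1 f=9, (1,3) g=3 f=7, (1,4) g=2 f=7, (1,5) g=1 f=7]

expanded=(0,3); open=[(0,2) g=3 f=7, (0,6) g=1 f=9, (1,3) g=3 f=7, (1,4) g=2 f=7, (1,5) g=1 f=7]; closed=[(0,3), (0,4), (0,5)]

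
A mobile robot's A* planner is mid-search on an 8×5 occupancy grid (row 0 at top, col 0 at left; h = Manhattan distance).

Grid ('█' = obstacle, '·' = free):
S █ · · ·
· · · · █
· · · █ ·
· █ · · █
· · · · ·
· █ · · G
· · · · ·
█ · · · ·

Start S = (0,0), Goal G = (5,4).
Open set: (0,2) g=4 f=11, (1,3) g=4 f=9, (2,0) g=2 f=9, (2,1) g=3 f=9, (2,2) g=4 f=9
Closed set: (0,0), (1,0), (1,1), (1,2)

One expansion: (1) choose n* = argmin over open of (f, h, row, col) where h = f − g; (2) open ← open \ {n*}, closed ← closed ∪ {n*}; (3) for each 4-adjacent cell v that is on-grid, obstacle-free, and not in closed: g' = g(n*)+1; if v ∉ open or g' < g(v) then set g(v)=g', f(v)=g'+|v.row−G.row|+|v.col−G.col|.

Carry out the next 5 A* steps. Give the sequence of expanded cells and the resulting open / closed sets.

order=[(1,3) → (2,2) → (3,2) → (3,3) → (4,3)]; open=[(0,2) g=4 f=11, (0,3) g=5 f=11, (2,0) g=2 f=9, (2,1) g=3 f=9, (4,2) g=6 f=9, (4,4) g=8 f=9, (5,3) g=8 f=9]; closed=[(0,0), (1,0), (1,1), (1,2), (1,3), (2,2), (3,2), (3,3), (4,3)]

step 1: expand (1,3) (f=9, h=5) → closed; open now [(0,2) g=4 f=11, (0,3) g=5 f=11, (2,0) g=2 f=9, (2,1) g=3 f=9, (2,2) g=4 f=9]
step 2: expand (2,2) (f=9, h=5) → closed; open now [(0,2) g=4 f=11, (0,3) g=5 f=11, (2,0) g=2 f=9, (2,1) g=3 f=9, (3,2) g=5 f=9]
step 3: expand (3,2) (f=9, h=4) → closed; open now [(0,2) g=4 f=11, (0,3) g=5 f=11, (2,0) g=2 f=9, (2,1) g=3 f=9, (3,3) g=6 f=9, (4,2) g=6 f=9]
step 4: expand (3,3) (f=9, h=3) → closed; open now [(0,2) g=4 f=11, (0,3) g=5 f=11, (2,0) g=2 f=9, (2,1) g=3 f=9, (4,2) g=6 f=9, (4,3) g=7 f=9]
step 5: expand (4,3) (f=9, h=2) → closed; open now [(0,2) g=4 f=11, (0,3) g=5 f=11, (2,0) g=2 f=9, (2,1) g=3 f=9, (4,2) g=6 f=9, (4,4) g=8 f=9, (5,3) g=8 f=9]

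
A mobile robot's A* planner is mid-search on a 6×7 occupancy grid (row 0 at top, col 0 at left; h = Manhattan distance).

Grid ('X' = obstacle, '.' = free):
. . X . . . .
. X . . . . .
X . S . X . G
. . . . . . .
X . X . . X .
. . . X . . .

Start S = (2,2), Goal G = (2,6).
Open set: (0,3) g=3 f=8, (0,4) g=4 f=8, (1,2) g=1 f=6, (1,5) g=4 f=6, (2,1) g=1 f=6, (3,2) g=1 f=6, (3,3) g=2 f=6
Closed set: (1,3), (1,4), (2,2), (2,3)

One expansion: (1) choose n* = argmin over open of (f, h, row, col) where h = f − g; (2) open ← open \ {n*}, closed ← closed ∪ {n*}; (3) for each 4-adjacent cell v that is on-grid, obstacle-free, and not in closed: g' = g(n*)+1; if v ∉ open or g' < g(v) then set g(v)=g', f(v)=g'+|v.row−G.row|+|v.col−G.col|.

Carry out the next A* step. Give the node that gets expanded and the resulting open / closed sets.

expanded=(1,5); open=[(0,3) g=3 f=8, (0,4) g=4 f=8, (0,5) g=5 f=8, (1,2) g=1 f=6, (1,6) g=5 f=6, (2,1) g=1 f=6, (2,5) g=5 f=6, (3,2) g=1 f=6, (3,3) g=2 f=6]; closed=[(1,3), (1,4), (1,5), (2,2), (2,3)]

step 1: expand (1,5) (f=6, h=2) → closed; open now [(0,3) g=3 f=8, (0,4) g=4 f=8, (0,5) g=5 f=8, (1,2) g=1 f=6, (1,6) g=5 f=6, (2,1) g=1 f=6, (2,5) g=5 f=6, (3,2) g=1 f=6, (3,3) g=2 f=6]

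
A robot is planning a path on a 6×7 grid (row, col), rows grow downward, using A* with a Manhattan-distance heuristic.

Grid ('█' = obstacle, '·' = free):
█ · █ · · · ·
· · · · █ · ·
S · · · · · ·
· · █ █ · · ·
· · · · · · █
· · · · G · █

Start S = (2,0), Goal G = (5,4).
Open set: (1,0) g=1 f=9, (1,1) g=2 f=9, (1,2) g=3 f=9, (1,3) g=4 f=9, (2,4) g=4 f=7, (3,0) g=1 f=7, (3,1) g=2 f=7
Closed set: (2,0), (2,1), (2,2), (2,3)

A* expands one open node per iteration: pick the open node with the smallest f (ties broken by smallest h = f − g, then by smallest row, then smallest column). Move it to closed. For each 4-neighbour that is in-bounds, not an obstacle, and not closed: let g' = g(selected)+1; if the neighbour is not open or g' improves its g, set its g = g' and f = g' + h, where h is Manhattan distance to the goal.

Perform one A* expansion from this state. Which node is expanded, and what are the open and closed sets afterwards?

step 1: expand (2,4) (f=7, h=3) → closed; open now [(1,0) g=1 f=9, (1,1) g=2 f=9, (1,2) g=3 f=9, (1,3) g=4 f=9, (2,5) g=5 f=9, (3,0) g=1 f=7, (3,1) g=2 f=7, (3,4) g=5 f=7]

expanded=(2,4); open=[(1,0) g=1 f=9, (1,1) g=2 f=9, (1,2) g=3 f=9, (1,3) g=4 f=9, (2,5) g=5 f=9, (3,0) g=1 f=7, (3,1) g=2 f=7, (3,4) g=5 f=7]; closed=[(2,0), (2,1), (2,2), (2,3), (2,4)]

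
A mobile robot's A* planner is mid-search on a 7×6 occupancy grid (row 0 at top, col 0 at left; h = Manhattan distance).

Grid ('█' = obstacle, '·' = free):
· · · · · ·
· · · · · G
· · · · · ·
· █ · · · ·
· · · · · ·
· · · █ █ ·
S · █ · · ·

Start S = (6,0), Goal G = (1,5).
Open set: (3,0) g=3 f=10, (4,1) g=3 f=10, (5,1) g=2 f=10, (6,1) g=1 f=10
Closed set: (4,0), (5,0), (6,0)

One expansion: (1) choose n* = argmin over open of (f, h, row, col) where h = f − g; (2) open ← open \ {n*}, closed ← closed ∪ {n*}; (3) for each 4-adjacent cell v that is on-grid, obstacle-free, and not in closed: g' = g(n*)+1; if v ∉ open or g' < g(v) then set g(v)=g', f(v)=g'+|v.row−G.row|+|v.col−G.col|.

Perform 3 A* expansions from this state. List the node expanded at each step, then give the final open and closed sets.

step 1: expand (3,0) (f=10, h=7) → closed; open now [(2,0) g=4 f=10, (4,1) g=3 f=10, (5,1) g=2 f=10, (6,1) g=1 f=10]
step 2: expand (2,0) (f=10, h=6) → closed; open now [(1,0) g=5 f=10, (2,1) g=5 f=10, (4,1) g=3 f=10, (5,1) g=2 f=10, (6,1) g=1 f=10]
step 3: expand (1,0) (f=10, h=5) → closed; open now [(0,0) g=6 f=12, (1,1) g=6 f=10, (2,1) g=5 f=10, (4,1) g=3 f=10, (5,1) g=2 f=10, (6,1) g=1 f=10]

order=[(3,0) → (2,0) → (1,0)]; open=[(0,0) g=6 f=12, (1,1) g=6 f=10, (2,1) g=5 f=10, (4,1) g=3 f=10, (5,1) g=2 f=10, (6,1) g=1 f=10]; closed=[(1,0), (2,0), (3,0), (4,0), (5,0), (6,0)]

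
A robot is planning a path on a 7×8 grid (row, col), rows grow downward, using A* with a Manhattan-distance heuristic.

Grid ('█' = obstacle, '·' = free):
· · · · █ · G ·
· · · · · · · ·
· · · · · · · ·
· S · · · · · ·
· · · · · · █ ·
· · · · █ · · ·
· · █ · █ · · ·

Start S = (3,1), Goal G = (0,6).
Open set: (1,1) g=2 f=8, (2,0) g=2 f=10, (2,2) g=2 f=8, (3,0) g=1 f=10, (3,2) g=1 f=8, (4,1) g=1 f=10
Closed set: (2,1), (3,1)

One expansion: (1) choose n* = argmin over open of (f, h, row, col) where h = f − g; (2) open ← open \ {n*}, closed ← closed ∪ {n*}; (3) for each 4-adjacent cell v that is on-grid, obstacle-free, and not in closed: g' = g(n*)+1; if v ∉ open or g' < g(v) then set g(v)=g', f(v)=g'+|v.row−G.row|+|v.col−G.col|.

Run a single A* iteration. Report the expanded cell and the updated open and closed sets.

step 1: expand (1,1) (f=8, h=6) → closed; open now [(0,1) g=3 f=8, (1,0) g=3 f=10, (1,2) g=3 f=8, (2,0) g=2 f=10, (2,2) g=2 f=8, (3,0) g=1 f=10, (3,2) g=1 f=8, (4,1) g=1 f=10]

expanded=(1,1); open=[(0,1) g=3 f=8, (1,0) g=3 f=10, (1,2) g=3 f=8, (2,0) g=2 f=10, (2,2) g=2 f=8, (3,0) g=1 f=10, (3,2) g=1 f=8, (4,1) g=1 f=10]; closed=[(1,1), (2,1), (3,1)]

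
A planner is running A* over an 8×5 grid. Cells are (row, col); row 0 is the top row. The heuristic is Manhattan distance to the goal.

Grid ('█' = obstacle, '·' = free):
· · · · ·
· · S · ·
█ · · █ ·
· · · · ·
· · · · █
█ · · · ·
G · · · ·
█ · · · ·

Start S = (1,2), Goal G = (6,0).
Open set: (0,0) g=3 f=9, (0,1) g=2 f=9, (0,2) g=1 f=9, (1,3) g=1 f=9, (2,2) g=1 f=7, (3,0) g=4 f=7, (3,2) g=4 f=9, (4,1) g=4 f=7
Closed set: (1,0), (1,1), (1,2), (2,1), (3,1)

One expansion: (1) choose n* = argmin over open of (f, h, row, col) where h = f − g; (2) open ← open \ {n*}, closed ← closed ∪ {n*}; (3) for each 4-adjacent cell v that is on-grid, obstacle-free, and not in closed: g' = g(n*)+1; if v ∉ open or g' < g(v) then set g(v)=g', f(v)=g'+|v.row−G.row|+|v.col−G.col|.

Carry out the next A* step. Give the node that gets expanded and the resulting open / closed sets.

expanded=(3,0); open=[(0,0) g=3 f=9, (0,1) g=2 f=9, (0,2) g=1 f=9, (1,3) g=1 f=9, (2,2) g=1 f=7, (3,2) g=4 f=9, (4,0) g=5 f=7, (4,1) g=4 f=7]; closed=[(1,0), (1,1), (1,2), (2,1), (3,0), (3,1)]

step 1: expand (3,0) (f=7, h=3) → closed; open now [(0,0) g=3 f=9, (0,1) g=2 f=9, (0,2) g=1 f=9, (1,3) g=1 f=9, (2,2) g=1 f=7, (3,2) g=4 f=9, (4,0) g=5 f=7, (4,1) g=4 f=7]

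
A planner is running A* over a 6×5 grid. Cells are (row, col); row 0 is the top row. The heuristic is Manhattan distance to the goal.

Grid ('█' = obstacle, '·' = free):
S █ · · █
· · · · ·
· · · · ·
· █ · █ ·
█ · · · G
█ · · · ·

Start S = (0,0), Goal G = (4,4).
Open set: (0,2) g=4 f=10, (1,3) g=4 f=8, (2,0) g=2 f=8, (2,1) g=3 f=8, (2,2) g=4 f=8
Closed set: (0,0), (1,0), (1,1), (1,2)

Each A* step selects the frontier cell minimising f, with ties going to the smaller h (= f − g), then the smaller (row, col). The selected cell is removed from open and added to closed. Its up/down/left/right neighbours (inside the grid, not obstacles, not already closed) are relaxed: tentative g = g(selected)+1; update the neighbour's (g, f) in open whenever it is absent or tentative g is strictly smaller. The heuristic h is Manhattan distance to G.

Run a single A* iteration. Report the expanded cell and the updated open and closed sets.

expanded=(1,3); open=[(0,2) g=4 f=10, (0,3) g=5 f=10, (1,4) g=5 f=8, (2,0) g=2 f=8, (2,1) g=3 f=8, (2,2) g=4 f=8, (2,3) g=5 f=8]; closed=[(0,0), (1,0), (1,1), (1,2), (1,3)]

step 1: expand (1,3) (f=8, h=4) → closed; open now [(0,2) g=4 f=10, (0,3) g=5 f=10, (1,4) g=5 f=8, (2,0) g=2 f=8, (2,1) g=3 f=8, (2,2) g=4 f=8, (2,3) g=5 f=8]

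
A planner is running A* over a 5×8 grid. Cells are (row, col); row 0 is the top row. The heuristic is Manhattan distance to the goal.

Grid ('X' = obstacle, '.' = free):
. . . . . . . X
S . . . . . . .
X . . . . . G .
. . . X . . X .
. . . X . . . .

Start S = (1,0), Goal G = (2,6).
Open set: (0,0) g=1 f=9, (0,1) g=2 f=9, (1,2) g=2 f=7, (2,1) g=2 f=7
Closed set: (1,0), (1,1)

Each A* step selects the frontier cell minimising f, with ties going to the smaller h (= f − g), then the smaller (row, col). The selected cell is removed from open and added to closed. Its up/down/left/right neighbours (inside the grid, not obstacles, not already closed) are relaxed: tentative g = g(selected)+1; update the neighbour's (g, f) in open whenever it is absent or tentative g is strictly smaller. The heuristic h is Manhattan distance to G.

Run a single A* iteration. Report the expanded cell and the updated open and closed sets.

step 1: expand (1,2) (f=7, h=5) → closed; open now [(0,0) g=1 f=9, (0,1) g=2 f=9, (0,2) g=3 f=9, (1,3) g=3 f=7, (2,1) g=2 f=7, (2,2) g=3 f=7]

expanded=(1,2); open=[(0,0) g=1 f=9, (0,1) g=2 f=9, (0,2) g=3 f=9, (1,3) g=3 f=7, (2,1) g=2 f=7, (2,2) g=3 f=7]; closed=[(1,0), (1,1), (1,2)]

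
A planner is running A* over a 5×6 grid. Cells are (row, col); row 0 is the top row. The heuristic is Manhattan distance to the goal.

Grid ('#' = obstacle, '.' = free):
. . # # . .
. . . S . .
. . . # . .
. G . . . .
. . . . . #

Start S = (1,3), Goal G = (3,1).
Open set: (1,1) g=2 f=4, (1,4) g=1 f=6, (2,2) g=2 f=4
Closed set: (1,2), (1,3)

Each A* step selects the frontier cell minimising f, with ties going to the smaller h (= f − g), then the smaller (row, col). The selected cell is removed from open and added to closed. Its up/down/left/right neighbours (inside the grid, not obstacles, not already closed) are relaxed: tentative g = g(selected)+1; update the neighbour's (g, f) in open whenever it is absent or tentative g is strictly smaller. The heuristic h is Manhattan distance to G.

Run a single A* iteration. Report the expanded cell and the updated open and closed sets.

expanded=(1,1); open=[(0,1) g=3 f=6, (1,0) g=3 f=6, (1,4) g=1 f=6, (2,1) g=3 f=4, (2,2) g=2 f=4]; closed=[(1,1), (1,2), (1,3)]

step 1: expand (1,1) (f=4, h=2) → closed; open now [(0,1) g=3 f=6, (1,0) g=3 f=6, (1,4) g=1 f=6, (2,1) g=3 f=4, (2,2) g=2 f=4]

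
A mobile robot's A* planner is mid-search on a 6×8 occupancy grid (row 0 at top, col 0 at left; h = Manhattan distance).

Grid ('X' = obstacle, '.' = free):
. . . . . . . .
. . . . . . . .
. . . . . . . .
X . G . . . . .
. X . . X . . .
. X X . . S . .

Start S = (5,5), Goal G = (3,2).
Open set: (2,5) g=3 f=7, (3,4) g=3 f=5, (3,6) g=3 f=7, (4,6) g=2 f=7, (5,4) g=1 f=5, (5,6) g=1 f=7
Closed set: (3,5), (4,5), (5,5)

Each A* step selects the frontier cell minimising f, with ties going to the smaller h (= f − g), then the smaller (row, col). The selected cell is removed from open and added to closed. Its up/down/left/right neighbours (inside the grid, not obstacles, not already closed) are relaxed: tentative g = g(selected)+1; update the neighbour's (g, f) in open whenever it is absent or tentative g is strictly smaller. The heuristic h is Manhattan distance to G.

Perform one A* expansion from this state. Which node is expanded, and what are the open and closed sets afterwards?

step 1: expand (3,4) (f=5, h=2) → closed; open now [(2,4) g=4 f=7, (2,5) g=3 f=7, (3,3) g=4 f=5, (3,6) g=3 f=7, (4,6) g=2 f=7, (5,4) g=1 f=5, (5,6) g=1 f=7]

expanded=(3,4); open=[(2,4) g=4 f=7, (2,5) g=3 f=7, (3,3) g=4 f=5, (3,6) g=3 f=7, (4,6) g=2 f=7, (5,4) g=1 f=5, (5,6) g=1 f=7]; closed=[(3,4), (3,5), (4,5), (5,5)]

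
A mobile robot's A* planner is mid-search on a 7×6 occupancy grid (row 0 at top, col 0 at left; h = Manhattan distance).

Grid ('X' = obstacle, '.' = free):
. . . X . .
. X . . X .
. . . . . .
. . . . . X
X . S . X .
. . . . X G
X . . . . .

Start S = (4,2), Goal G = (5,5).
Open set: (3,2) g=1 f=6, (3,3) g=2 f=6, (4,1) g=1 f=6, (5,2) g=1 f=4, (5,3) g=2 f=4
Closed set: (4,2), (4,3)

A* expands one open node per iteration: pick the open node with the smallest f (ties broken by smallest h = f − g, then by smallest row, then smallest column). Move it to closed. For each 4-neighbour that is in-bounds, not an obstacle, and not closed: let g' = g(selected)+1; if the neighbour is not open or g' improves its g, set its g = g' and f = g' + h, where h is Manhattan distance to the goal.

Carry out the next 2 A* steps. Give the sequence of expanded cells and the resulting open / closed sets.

order=[(5,3) → (5,2)]; open=[(3,2) g=1 f=6, (3,3) g=2 f=6, (4,1) g=1 f=6, (5,1) g=2 f=6, (6,2) g=2 f=6, (6,3) g=3 f=6]; closed=[(4,2), (4,3), (5,2), (5,3)]

step 1: expand (5,3) (f=4, h=2) → closed; open now [(3,2) g=1 f=6, (3,3) g=2 f=6, (4,1) g=1 f=6, (5,2) g=1 f=4, (6,3) g=3 f=6]
step 2: expand (5,2) (f=4, h=3) → closed; open now [(3,2) g=1 f=6, (3,3) g=2 f=6, (4,1) g=1 f=6, (5,1) g=2 f=6, (6,2) g=2 f=6, (6,3) g=3 f=6]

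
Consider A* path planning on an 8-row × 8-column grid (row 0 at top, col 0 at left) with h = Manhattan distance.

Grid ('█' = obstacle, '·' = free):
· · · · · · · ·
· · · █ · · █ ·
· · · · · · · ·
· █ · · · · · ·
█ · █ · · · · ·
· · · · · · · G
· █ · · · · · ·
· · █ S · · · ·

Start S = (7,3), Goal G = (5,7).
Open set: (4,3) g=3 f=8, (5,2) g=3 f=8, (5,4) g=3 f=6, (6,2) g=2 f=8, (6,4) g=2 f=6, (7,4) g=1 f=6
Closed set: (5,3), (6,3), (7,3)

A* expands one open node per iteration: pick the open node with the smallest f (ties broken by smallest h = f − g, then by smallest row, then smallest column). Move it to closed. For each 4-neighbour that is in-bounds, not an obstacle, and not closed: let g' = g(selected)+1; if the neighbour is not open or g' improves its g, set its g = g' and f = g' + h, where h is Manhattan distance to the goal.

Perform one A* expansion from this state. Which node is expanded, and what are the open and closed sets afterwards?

expanded=(5,4); open=[(4,3) g=3 f=8, (4,4) g=4 f=8, (5,2) g=3 f=8, (5,5) g=4 f=6, (6,2) g=2 f=8, (6,4) g=2 f=6, (7,4) g=1 f=6]; closed=[(5,3), (5,4), (6,3), (7,3)]

step 1: expand (5,4) (f=6, h=3) → closed; open now [(4,3) g=3 f=8, (4,4) g=4 f=8, (5,2) g=3 f=8, (5,5) g=4 f=6, (6,2) g=2 f=8, (6,4) g=2 f=6, (7,4) g=1 f=6]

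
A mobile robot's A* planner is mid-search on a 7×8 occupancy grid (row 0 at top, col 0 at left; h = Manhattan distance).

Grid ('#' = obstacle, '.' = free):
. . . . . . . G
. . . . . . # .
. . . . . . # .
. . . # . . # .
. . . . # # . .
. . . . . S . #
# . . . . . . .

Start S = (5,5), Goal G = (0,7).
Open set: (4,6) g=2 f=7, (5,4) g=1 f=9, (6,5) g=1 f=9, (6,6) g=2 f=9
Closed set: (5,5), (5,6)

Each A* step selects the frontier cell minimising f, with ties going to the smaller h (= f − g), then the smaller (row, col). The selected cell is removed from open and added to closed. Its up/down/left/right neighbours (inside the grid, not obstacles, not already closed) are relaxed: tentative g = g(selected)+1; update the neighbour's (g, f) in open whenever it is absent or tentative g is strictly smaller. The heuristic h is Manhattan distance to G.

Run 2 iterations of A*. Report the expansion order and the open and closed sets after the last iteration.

order=[(4,6) → (4,7)]; open=[(3,7) g=4 f=7, (5,4) g=1 f=9, (6,5) g=1 f=9, (6,6) g=2 f=9]; closed=[(4,6), (4,7), (5,5), (5,6)]

step 1: expand (4,6) (f=7, h=5) → closed; open now [(4,7) g=3 f=7, (5,4) g=1 f=9, (6,5) g=1 f=9, (6,6) g=2 f=9]
step 2: expand (4,7) (f=7, h=4) → closed; open now [(3,7) g=4 f=7, (5,4) g=1 f=9, (6,5) g=1 f=9, (6,6) g=2 f=9]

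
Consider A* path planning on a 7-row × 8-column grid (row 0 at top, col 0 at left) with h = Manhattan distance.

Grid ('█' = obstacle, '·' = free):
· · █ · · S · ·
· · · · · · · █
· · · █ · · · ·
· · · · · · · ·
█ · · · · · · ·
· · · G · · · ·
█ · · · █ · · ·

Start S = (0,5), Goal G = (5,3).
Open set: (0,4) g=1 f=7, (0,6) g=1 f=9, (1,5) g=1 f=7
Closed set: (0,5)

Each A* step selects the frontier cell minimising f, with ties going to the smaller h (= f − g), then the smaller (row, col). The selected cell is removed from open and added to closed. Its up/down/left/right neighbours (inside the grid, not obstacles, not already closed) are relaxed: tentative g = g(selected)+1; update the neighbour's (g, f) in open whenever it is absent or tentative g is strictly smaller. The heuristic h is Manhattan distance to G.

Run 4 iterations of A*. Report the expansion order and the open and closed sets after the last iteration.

order=[(0,4) → (0,3) → (1,3) → (1,4)]; open=[(0,6) g=1 f=9, (1,2) g=4 f=9, (1,5) g=1 f=7, (2,4) g=3 f=7]; closed=[(0,3), (0,4), (0,5), (1,3), (1,4)]

step 1: expand (0,4) (f=7, h=6) → closed; open now [(0,3) g=2 f=7, (0,6) g=1 f=9, (1,4) g=2 f=7, (1,5) g=1 f=7]
step 2: expand (0,3) (f=7, h=5) → closed; open now [(0,6) g=1 f=9, (1,3) g=3 f=7, (1,4) g=2 f=7, (1,5) g=1 f=7]
step 3: expand (1,3) (f=7, h=4) → closed; open now [(0,6) g=1 f=9, (1,2) g=4 f=9, (1,4) g=2 f=7, (1,5) g=1 f=7]
step 4: expand (1,4) (f=7, h=5) → closed; open now [(0,6) g=1 f=9, (1,2) g=4 f=9, (1,5) g=1 f=7, (2,4) g=3 f=7]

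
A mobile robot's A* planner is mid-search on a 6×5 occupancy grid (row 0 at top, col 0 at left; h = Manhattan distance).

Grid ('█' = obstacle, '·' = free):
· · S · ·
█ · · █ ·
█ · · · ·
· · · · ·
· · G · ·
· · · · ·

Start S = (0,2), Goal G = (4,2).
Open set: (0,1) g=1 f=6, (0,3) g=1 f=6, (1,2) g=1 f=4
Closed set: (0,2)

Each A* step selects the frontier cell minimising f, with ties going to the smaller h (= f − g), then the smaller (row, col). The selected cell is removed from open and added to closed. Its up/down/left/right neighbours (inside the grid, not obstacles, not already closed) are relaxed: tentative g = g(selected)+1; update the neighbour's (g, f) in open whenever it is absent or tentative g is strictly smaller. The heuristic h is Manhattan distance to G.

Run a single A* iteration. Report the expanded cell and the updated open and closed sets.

step 1: expand (1,2) (f=4, h=3) → closed; open now [(0,1) g=1 f=6, (0,3) g=1 f=6, (1,1) g=2 f=6, (2,2) g=2 f=4]

expanded=(1,2); open=[(0,1) g=1 f=6, (0,3) g=1 f=6, (1,1) g=2 f=6, (2,2) g=2 f=4]; closed=[(0,2), (1,2)]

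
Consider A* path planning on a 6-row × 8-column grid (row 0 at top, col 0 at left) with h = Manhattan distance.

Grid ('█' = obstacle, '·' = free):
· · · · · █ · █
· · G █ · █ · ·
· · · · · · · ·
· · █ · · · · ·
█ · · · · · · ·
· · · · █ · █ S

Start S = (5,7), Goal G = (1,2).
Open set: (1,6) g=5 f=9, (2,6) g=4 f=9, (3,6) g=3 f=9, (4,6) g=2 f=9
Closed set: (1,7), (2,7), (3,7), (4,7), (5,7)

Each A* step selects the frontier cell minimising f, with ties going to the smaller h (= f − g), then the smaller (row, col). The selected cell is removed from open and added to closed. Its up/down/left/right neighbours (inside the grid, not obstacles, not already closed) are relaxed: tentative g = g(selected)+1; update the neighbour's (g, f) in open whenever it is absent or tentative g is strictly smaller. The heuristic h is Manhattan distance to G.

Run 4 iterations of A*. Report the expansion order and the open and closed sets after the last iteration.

step 1: expand (1,6) (f=9, h=4) → closed; open now [(0,6) g=6 f=11, (2,6) g=4 f=9, (3,6) g=3 f=9, (4,6) g=2 f=9]
step 2: expand (2,6) (f=9, h=5) → closed; open now [(0,6) g=6 f=11, (2,5) g=5 f=9, (3,6) g=3 f=9, (4,6) g=2 f=9]
step 3: expand (2,5) (f=9, h=4) → closed; open now [(0,6) g=6 f=11, (2,4) g=6 f=9, (3,5) g=6 f=11, (3,6) g=3 f=9, (4,6) g=2 f=9]
step 4: expand (2,4) (f=9, h=3) → closed; open now [(0,6) g=6 f=11, (1,4) g=7 f=9, (2,3) g=7 f=9, (3,4) g=7 f=11, (3,5) g=6 f=11, (3,6) g=3 f=9, (4,6) g=2 f=9]

order=[(1,6) → (2,6) → (2,5) → (2,4)]; open=[(0,6) g=6 f=11, (1,4) g=7 f=9, (2,3) g=7 f=9, (3,4) g=7 f=11, (3,5) g=6 f=11, (3,6) g=3 f=9, (4,6) g=2 f=9]; closed=[(1,6), (1,7), (2,4), (2,5), (2,6), (2,7), (3,7), (4,7), (5,7)]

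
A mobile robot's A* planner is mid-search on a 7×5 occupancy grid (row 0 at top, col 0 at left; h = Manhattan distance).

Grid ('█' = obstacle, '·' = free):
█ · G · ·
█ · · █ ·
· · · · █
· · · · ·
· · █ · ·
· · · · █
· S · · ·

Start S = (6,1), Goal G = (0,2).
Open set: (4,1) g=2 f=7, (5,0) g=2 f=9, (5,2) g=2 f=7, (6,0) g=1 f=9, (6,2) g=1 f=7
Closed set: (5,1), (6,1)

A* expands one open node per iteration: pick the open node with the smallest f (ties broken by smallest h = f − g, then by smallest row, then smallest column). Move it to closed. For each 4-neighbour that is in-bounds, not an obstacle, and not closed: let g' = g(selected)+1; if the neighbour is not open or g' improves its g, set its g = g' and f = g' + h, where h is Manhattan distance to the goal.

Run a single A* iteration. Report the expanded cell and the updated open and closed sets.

step 1: expand (4,1) (f=7, h=5) → closed; open now [(3,1) g=3 f=7, (4,0) g=3 f=9, (5,0) g=2 f=9, (5,2) g=2 f=7, (6,0) g=1 f=9, (6,2) g=1 f=7]

expanded=(4,1); open=[(3,1) g=3 f=7, (4,0) g=3 f=9, (5,0) g=2 f=9, (5,2) g=2 f=7, (6,0) g=1 f=9, (6,2) g=1 f=7]; closed=[(4,1), (5,1), (6,1)]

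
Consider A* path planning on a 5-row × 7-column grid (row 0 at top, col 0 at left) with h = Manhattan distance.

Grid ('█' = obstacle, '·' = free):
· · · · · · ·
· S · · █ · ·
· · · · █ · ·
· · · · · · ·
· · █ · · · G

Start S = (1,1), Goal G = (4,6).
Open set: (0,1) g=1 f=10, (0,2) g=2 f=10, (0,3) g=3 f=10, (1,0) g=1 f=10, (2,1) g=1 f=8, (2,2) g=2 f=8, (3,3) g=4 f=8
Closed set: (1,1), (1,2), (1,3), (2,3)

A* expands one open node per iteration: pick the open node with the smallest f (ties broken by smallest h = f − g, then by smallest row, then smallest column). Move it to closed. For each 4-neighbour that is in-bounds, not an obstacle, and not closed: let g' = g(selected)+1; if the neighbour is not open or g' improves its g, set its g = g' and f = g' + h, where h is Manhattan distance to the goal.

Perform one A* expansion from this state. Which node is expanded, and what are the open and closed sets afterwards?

expanded=(3,3); open=[(0,1) g=1 f=10, (0,2) g=2 f=10, (0,3) g=3 f=10, (1,0) g=1 f=10, (2,1) g=1 f=8, (2,2) g=2 f=8, (3,2) g=5 f=10, (3,4) g=5 f=8, (4,3) g=5 f=8]; closed=[(1,1), (1,2), (1,3), (2,3), (3,3)]

step 1: expand (3,3) (f=8, h=4) → closed; open now [(0,1) g=1 f=10, (0,2) g=2 f=10, (0,3) g=3 f=10, (1,0) g=1 f=10, (2,1) g=1 f=8, (2,2) g=2 f=8, (3,2) g=5 f=10, (3,4) g=5 f=8, (4,3) g=5 f=8]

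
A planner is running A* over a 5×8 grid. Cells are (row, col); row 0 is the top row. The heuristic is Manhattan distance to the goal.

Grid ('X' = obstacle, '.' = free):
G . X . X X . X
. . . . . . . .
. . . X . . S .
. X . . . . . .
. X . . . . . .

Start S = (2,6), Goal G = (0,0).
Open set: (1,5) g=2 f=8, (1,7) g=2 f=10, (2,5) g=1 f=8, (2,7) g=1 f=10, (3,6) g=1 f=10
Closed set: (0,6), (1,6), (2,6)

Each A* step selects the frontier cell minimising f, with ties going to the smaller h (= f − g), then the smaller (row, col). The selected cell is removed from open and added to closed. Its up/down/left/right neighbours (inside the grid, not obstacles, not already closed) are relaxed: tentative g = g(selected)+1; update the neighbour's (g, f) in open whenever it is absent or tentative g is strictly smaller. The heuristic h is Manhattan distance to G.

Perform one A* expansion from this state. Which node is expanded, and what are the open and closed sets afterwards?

step 1: expand (1,5) (f=8, h=6) → closed; open now [(1,4) g=3 f=8, (1,7) g=2 f=10, (2,5) g=1 f=8, (2,7) g=1 f=10, (3,6) g=1 f=10]

expanded=(1,5); open=[(1,4) g=3 f=8, (1,7) g=2 f=10, (2,5) g=1 f=8, (2,7) g=1 f=10, (3,6) g=1 f=10]; closed=[(0,6), (1,5), (1,6), (2,6)]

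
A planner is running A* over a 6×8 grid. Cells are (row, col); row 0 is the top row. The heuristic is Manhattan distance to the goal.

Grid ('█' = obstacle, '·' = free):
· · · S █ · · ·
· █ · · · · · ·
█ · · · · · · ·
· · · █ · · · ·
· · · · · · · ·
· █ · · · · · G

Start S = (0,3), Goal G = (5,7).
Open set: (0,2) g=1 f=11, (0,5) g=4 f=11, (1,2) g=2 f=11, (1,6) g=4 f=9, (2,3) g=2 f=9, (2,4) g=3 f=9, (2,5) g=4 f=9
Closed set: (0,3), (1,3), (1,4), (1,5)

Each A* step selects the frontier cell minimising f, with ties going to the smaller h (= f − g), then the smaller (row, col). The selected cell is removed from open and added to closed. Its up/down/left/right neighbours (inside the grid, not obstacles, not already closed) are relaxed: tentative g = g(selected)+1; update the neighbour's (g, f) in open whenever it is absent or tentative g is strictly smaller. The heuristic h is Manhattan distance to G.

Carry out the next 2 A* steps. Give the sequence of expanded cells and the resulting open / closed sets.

step 1: expand (1,6) (f=9, h=5) → closed; open now [(0,2) g=1 f=11, (0,5) g=4 f=11, (0,6) g=5 f=11, (1,2) g=2 f=11, (1,7) g=5 f=9, (2,3) g=2 f=9, (2,4) g=3 f=9, (2,5) g=4 f=9, (2,6) g=5 f=9]
step 2: expand (1,7) (f=9, h=4) → closed; open now [(0,2) g=1 f=11, (0,5) g=4 f=11, (0,6) g=5 f=11, (0,7) g=6 f=11, (1,2) g=2 f=11, (2,3) g=2 f=9, (2,4) g=3 f=9, (2,5) g=4 f=9, (2,6) g=5 f=9, (2,7) g=6 f=9]

order=[(1,6) → (1,7)]; open=[(0,2) g=1 f=11, (0,5) g=4 f=11, (0,6) g=5 f=11, (0,7) g=6 f=11, (1,2) g=2 f=11, (2,3) g=2 f=9, (2,4) g=3 f=9, (2,5) g=4 f=9, (2,6) g=5 f=9, (2,7) g=6 f=9]; closed=[(0,3), (1,3), (1,4), (1,5), (1,6), (1,7)]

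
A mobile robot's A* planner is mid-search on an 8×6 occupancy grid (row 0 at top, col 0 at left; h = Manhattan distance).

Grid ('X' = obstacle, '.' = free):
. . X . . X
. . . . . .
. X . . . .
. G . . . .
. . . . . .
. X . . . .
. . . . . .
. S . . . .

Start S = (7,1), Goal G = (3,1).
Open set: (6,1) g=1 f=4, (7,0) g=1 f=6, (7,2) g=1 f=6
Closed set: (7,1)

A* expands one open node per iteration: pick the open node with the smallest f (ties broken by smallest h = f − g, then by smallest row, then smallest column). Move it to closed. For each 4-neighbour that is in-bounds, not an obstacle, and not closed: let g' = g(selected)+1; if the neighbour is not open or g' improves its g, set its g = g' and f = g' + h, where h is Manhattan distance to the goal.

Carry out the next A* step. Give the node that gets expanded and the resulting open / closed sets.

expanded=(6,1); open=[(6,0) g=2 f=6, (6,2) g=2 f=6, (7,0) g=1 f=6, (7,2) g=1 f=6]; closed=[(6,1), (7,1)]

step 1: expand (6,1) (f=4, h=3) → closed; open now [(6,0) g=2 f=6, (6,2) g=2 f=6, (7,0) g=1 f=6, (7,2) g=1 f=6]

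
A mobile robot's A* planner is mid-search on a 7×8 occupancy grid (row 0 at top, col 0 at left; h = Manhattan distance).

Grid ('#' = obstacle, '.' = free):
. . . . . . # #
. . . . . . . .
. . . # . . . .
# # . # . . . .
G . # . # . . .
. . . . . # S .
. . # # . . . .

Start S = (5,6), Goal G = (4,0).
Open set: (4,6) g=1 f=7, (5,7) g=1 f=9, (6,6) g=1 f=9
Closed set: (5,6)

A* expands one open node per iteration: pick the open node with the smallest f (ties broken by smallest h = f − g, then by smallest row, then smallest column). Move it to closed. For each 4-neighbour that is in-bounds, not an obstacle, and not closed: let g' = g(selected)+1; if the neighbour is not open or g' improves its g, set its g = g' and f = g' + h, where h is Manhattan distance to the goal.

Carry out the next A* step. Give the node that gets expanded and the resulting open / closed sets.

expanded=(4,6); open=[(3,6) g=2 f=9, (4,5) g=2 f=7, (4,7) g=2 f=9, (5,7) g=1 f=9, (6,6) g=1 f=9]; closed=[(4,6), (5,6)]

step 1: expand (4,6) (f=7, h=6) → closed; open now [(3,6) g=2 f=9, (4,5) g=2 f=7, (4,7) g=2 f=9, (5,7) g=1 f=9, (6,6) g=1 f=9]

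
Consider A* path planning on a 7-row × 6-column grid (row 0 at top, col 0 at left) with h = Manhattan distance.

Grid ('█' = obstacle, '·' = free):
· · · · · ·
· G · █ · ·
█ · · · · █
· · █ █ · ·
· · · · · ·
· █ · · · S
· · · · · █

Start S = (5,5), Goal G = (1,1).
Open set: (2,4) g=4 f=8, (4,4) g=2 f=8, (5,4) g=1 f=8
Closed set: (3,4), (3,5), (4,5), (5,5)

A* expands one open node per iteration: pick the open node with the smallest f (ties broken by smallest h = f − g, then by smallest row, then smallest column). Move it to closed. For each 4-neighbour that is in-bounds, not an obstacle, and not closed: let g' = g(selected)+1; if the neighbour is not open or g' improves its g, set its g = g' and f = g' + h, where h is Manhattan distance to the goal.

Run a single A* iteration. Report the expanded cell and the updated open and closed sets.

expanded=(2,4); open=[(1,4) g=5 f=8, (2,3) g=5 f=8, (4,4) g=2 f=8, (5,4) g=1 f=8]; closed=[(2,4), (3,4), (3,5), (4,5), (5,5)]

step 1: expand (2,4) (f=8, h=4) → closed; open now [(1,4) g=5 f=8, (2,3) g=5 f=8, (4,4) g=2 f=8, (5,4) g=1 f=8]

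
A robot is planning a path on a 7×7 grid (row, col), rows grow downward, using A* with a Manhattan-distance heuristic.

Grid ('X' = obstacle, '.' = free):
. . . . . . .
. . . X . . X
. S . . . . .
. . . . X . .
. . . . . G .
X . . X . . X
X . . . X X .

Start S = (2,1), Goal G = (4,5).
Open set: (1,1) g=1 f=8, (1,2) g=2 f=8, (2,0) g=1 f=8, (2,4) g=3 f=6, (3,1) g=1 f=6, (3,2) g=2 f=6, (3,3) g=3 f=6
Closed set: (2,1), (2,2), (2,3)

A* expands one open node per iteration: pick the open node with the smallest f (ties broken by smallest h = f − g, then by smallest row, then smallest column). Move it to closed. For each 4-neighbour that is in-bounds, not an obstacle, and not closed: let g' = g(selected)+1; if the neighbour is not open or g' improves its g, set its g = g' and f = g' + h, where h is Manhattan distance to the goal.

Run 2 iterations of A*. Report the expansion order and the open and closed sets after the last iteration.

order=[(2,4) → (2,5)]; open=[(1,1) g=1 f=8, (1,2) g=2 f=8, (1,4) g=4 f=8, (1,5) g=5 f=8, (2,0) g=1 f=8, (2,6) g=5 f=8, (3,1) g=1 f=6, (3,2) g=2 f=6, (3,3) g=3 f=6, (3,5) g=5 f=6]; closed=[(2,1), (2,2), (2,3), (2,4), (2,5)]

step 1: expand (2,4) (f=6, h=3) → closed; open now [(1,1) g=1 f=8, (1,2) g=2 f=8, (1,4) g=4 f=8, (2,0) g=1 f=8, (2,5) g=4 f=6, (3,1) g=1 f=6, (3,2) g=2 f=6, (3,3) g=3 f=6]
step 2: expand (2,5) (f=6, h=2) → closed; open now [(1,1) g=1 f=8, (1,2) g=2 f=8, (1,4) g=4 f=8, (1,5) g=5 f=8, (2,0) g=1 f=8, (2,6) g=5 f=8, (3,1) g=1 f=6, (3,2) g=2 f=6, (3,3) g=3 f=6, (3,5) g=5 f=6]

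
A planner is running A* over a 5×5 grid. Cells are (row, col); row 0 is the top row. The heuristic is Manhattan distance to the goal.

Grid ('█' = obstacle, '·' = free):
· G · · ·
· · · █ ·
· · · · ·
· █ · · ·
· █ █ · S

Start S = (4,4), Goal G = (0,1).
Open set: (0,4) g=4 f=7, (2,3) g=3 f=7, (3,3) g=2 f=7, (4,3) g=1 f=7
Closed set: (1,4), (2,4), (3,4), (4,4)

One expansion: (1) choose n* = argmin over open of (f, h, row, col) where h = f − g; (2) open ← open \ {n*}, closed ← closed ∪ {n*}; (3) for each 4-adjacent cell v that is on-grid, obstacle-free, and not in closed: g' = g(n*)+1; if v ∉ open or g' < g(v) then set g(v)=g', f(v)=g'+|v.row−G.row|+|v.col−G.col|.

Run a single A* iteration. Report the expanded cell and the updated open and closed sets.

expanded=(0,4); open=[(0,3) g=5 f=7, (2,3) g=3 f=7, (3,3) g=2 f=7, (4,3) g=1 f=7]; closed=[(0,4), (1,4), (2,4), (3,4), (4,4)]

step 1: expand (0,4) (f=7, h=3) → closed; open now [(0,3) g=5 f=7, (2,3) g=3 f=7, (3,3) g=2 f=7, (4,3) g=1 f=7]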